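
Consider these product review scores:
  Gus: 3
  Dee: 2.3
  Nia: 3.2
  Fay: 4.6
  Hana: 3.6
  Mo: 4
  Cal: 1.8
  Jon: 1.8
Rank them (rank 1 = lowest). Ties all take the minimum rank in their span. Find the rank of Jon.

Sorted (ascending): 1.8, 1.8, 2.3, 3, 3.2, 3.6, 4, 4.6
The 2 values of 1.8 occupy positions 1–2 → each gets rank 1.
Jon has value 1.8 → rank 1.

1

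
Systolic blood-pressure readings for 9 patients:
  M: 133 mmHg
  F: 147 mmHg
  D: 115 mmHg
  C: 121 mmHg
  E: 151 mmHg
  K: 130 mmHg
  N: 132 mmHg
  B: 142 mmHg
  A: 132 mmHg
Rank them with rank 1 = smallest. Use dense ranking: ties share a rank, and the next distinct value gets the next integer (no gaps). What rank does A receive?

Sorted (ascending): 115, 121, 130, 132, 132, 133, 142, 147, 151
The 2 values of 132 share dense rank 4.
Remaining distinct values take the next consecutive integers.
A has value 132 mmHg → rank 4.

4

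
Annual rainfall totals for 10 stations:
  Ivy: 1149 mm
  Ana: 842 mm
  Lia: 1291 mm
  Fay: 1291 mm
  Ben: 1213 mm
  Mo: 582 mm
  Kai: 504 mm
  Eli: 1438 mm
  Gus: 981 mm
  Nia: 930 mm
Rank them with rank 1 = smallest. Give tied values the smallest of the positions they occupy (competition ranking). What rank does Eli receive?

10

Sorted (ascending): 504, 582, 842, 930, 981, 1149, 1213, 1291, 1291, 1438
The 2 values of 1291 occupy positions 8–9 → each gets rank 8.
Eli has value 1438 mm → rank 10.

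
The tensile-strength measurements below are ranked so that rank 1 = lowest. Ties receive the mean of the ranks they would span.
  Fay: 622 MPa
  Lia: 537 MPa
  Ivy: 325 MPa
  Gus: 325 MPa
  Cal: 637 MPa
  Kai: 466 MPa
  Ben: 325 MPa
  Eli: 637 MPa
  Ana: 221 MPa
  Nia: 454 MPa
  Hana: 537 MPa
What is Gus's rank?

3

Sorted (ascending): 221, 325, 325, 325, 454, 466, 537, 537, 622, 637, 637
The 3 values of 325 occupy positions 2–4 → average rank 3.
The 2 values of 537 occupy positions 7–8 → average rank (7+8)/2 = 7.5.
The 2 values of 637 occupy positions 10–11 → average rank (10+11)/2 = 10.5.
Gus has value 325 MPa → rank 3.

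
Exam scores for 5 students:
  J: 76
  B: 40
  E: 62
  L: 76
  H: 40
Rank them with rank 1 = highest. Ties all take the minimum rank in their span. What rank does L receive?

1

Sorted (descending): 76, 76, 62, 40, 40
The 2 values of 76 occupy positions 1–2 → each gets rank 1.
The 2 values of 40 occupy positions 4–5 → each gets rank 4.
L has value 76 → rank 1.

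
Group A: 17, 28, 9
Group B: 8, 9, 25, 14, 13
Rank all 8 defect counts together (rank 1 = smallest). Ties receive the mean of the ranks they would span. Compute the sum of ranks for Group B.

19.5

Sorted (ascending): 8, 9, 9, 13, 14, 17, 25, 28
The 2 values of 9 occupy positions 2–3 → average rank (2+3)/2 = 2.5.
Group B values → pooled ranks: 8→1, 9→2.5, 25→7, 14→5, 13→4
Rank sum = 1 + 2.5 + 7 + 5 + 4 = 19.5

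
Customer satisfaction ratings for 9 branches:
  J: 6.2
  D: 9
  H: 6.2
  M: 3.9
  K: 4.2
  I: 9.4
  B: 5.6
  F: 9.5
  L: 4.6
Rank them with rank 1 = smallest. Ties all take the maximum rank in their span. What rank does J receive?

6

Sorted (ascending): 3.9, 4.2, 4.6, 5.6, 6.2, 6.2, 9, 9.4, 9.5
The 2 values of 6.2 occupy positions 5–6 → each gets rank 6.
J has value 6.2 → rank 6.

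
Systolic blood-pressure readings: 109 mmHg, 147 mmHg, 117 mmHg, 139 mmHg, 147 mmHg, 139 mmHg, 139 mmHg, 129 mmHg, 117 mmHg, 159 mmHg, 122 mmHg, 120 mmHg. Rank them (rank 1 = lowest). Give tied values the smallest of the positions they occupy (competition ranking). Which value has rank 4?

Sorted (ascending): 109, 117, 117, 120, 122, 129, 139, 139, 139, 147, 147, 159
The 2 values of 117 occupy positions 2–3 → each gets rank 2.
The 3 values of 139 occupy positions 7–9 → each gets rank 7.
The 2 values of 147 occupy positions 10–11 → each gets rank 10.
Rank 4 → value 120.

120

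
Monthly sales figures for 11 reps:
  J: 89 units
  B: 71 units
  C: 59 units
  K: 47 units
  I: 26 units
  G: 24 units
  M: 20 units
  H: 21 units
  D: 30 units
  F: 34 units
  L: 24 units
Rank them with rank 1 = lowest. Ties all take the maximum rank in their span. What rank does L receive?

4

Sorted (ascending): 20, 21, 24, 24, 26, 30, 34, 47, 59, 71, 89
The 2 values of 24 occupy positions 3–4 → each gets rank 4.
L has value 24 units → rank 4.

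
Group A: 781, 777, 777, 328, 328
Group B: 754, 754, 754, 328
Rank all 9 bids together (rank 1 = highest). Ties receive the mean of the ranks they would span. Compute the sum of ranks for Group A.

Sorted (descending): 781, 777, 777, 754, 754, 754, 328, 328, 328
The 2 values of 777 occupy positions 2–3 → average rank (2+3)/2 = 2.5.
The 3 values of 754 occupy positions 4–6 → average rank 5.
The 3 values of 328 occupy positions 7–9 → average rank 8.
Group A values → pooled ranks: 781→1, 777→2.5, 777→2.5, 328→8, 328→8
Rank sum = 1 + 2.5 + 2.5 + 8 + 8 = 22

22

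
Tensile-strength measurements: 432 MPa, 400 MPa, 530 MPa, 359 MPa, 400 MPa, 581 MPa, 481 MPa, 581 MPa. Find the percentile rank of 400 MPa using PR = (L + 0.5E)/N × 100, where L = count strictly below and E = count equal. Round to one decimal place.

N = 8.
Strictly below 400: 1. Equal to 400: 2.
PR = (1 + 0.5·2)/8 × 100 = 25.0

25.0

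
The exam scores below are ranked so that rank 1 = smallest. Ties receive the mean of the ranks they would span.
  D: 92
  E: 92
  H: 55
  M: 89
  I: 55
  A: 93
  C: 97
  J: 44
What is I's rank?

Sorted (ascending): 44, 55, 55, 89, 92, 92, 93, 97
The 2 values of 55 occupy positions 2–3 → average rank (2+3)/2 = 2.5.
The 2 values of 92 occupy positions 5–6 → average rank (5+6)/2 = 5.5.
I has value 55 → rank 2.5.

2.5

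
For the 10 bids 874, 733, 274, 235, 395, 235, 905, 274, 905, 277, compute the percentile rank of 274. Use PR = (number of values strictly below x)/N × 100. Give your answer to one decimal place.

N = 10.
Strictly below 274: 2. Equal to 274: 2.
PR = 2/10 × 100 = 20.0

20.0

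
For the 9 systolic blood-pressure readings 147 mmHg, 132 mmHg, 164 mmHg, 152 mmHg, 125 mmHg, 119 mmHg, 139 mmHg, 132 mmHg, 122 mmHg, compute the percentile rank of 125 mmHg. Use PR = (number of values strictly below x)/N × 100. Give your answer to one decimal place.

22.2

N = 9.
Strictly below 125: 2. Equal to 125: 1.
PR = 2/9 × 100 = 22.2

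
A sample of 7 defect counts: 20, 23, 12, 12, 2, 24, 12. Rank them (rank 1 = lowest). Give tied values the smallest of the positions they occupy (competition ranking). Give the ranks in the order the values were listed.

5, 6, 2, 2, 1, 7, 2

Sorted (ascending): 2, 12, 12, 12, 20, 23, 24
The 3 values of 12 occupy positions 2–4 → each gets rank 2.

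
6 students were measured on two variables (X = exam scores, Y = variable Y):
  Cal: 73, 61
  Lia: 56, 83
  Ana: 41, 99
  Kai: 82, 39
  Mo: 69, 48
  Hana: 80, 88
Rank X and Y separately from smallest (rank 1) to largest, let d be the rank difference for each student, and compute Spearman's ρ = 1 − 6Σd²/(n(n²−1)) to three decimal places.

-0.600

Ranks of variable 1: 4, 2, 1, 6, 3, 5
Ranks of variable 2: 3, 4, 6, 1, 2, 5
d = r₁ − r₂: 1, -2, -5, 5, 1, 0
d²: 1, 4, 25, 25, 1, 0; Σd² = 56
ρ = 1 − 6·56/(6·35) = 1 − 336/210 = -0.600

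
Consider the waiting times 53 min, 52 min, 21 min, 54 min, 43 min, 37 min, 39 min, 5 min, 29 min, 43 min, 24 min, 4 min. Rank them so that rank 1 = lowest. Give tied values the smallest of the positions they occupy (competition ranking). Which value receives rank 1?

Sorted (ascending): 4, 5, 21, 24, 29, 37, 39, 43, 43, 52, 53, 54
The 2 values of 43 occupy positions 8–9 → each gets rank 8.
Rank 1 → value 4.

4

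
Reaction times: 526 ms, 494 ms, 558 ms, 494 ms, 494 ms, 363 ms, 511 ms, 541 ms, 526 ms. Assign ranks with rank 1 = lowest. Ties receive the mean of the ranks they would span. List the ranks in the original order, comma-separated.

6.5, 3, 9, 3, 3, 1, 5, 8, 6.5

Sorted (ascending): 363, 494, 494, 494, 511, 526, 526, 541, 558
The 3 values of 494 occupy positions 2–4 → average rank 3.
The 2 values of 526 occupy positions 6–7 → average rank (6+7)/2 = 6.5.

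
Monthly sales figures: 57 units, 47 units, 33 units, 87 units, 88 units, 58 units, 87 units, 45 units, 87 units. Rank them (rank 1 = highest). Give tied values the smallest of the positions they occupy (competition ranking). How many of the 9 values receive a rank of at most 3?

4

Sorted (descending): 88, 87, 87, 87, 58, 57, 47, 45, 33
The 3 values of 87 occupy positions 2–4 → each gets rank 2.
Ranks ≤ 3: {1, 2, 2, 2} → 4 values.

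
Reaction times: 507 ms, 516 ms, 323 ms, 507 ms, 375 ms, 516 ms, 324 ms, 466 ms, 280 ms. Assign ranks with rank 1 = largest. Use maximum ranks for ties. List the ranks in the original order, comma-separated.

4, 2, 8, 4, 6, 2, 7, 5, 9

Sorted (descending): 516, 516, 507, 507, 466, 375, 324, 323, 280
The 2 values of 516 occupy positions 1–2 → each gets rank 2.
The 2 values of 507 occupy positions 3–4 → each gets rank 4.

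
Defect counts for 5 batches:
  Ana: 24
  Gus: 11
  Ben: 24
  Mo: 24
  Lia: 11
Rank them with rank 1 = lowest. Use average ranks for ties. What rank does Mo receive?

4

Sorted (ascending): 11, 11, 24, 24, 24
The 2 values of 11 occupy positions 1–2 → average rank (1+2)/2 = 1.5.
The 3 values of 24 occupy positions 3–5 → average rank 4.
Mo has value 24 → rank 4.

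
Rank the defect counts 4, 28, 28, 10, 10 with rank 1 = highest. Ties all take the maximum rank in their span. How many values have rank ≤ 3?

Sorted (descending): 28, 28, 10, 10, 4
The 2 values of 28 occupy positions 1–2 → each gets rank 2.
The 2 values of 10 occupy positions 3–4 → each gets rank 4.
Ranks ≤ 3: {2, 2} → 2 values.

2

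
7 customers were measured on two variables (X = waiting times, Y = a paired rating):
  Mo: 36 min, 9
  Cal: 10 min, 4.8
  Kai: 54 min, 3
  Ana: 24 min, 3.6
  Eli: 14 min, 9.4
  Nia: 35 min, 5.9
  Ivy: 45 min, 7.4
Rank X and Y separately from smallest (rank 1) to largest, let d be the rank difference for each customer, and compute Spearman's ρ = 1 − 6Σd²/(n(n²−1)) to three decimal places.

-0.214

Ranks of variable 1: 5, 1, 7, 3, 2, 4, 6
Ranks of variable 2: 6, 3, 1, 2, 7, 4, 5
d = r₁ − r₂: -1, -2, 6, 1, -5, 0, 1
d²: 1, 4, 36, 1, 25, 0, 1; Σd² = 68
ρ = 1 − 6·68/(7·48) = 1 − 408/336 = -0.214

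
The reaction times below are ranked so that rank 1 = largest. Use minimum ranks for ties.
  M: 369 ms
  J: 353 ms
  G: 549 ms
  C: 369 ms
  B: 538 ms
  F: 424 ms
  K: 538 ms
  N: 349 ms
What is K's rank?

Sorted (descending): 549, 538, 538, 424, 369, 369, 353, 349
The 2 values of 538 occupy positions 2–3 → each gets rank 2.
The 2 values of 369 occupy positions 5–6 → each gets rank 5.
K has value 538 ms → rank 2.

2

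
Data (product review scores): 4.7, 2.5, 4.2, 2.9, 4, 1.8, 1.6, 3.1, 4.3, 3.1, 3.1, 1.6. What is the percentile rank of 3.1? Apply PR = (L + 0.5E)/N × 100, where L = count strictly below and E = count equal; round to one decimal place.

54.2

N = 12.
Strictly below 3.1: 5. Equal to 3.1: 3.
PR = (5 + 0.5·3)/12 × 100 = 54.2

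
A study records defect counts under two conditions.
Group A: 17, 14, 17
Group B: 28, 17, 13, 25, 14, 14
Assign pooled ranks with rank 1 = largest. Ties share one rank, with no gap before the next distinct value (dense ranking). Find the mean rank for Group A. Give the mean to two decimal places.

Sorted (descending): 28, 25, 17, 17, 17, 14, 14, 14, 13
The 3 values of 17 share dense rank 3.
The 3 values of 14 share dense rank 4.
Remaining distinct values take the next consecutive integers.
Group A values → pooled ranks: 17→3, 14→4, 17→3
Mean rank = (3 + 4 + 3) / 3 = 3.33

3.33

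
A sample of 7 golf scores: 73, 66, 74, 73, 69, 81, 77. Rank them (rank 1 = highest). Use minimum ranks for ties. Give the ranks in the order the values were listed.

4, 7, 3, 4, 6, 1, 2

Sorted (descending): 81, 77, 74, 73, 73, 69, 66
The 2 values of 73 occupy positions 4–5 → each gets rank 4.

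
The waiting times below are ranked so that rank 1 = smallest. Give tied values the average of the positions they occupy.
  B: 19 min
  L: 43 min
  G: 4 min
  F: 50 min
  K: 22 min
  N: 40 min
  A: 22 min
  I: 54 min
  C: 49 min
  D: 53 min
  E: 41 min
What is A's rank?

3.5

Sorted (ascending): 4, 19, 22, 22, 40, 41, 43, 49, 50, 53, 54
The 2 values of 22 occupy positions 3–4 → average rank (3+4)/2 = 3.5.
A has value 22 min → rank 3.5.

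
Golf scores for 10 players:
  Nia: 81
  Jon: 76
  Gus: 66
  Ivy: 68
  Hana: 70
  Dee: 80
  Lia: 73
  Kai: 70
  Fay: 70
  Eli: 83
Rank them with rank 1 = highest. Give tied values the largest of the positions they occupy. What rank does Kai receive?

8

Sorted (descending): 83, 81, 80, 76, 73, 70, 70, 70, 68, 66
The 3 values of 70 occupy positions 6–8 → each gets rank 8.
Kai has value 70 → rank 8.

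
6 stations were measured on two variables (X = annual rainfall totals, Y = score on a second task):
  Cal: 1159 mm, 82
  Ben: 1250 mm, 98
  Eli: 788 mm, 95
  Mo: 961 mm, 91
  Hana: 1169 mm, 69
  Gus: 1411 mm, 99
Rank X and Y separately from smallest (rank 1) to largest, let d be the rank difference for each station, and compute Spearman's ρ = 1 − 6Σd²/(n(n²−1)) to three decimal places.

0.429

Ranks of variable 1: 3, 5, 1, 2, 4, 6
Ranks of variable 2: 2, 5, 4, 3, 1, 6
d = r₁ − r₂: 1, 0, -3, -1, 3, 0
d²: 1, 0, 9, 1, 9, 0; Σd² = 20
ρ = 1 − 6·20/(6·35) = 1 − 120/210 = 0.429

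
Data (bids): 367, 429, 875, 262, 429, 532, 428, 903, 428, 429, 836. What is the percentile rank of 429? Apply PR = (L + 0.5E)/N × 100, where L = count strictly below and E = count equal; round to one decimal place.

N = 11.
Strictly below 429: 4. Equal to 429: 3.
PR = (4 + 0.5·3)/11 × 100 = 50.0

50.0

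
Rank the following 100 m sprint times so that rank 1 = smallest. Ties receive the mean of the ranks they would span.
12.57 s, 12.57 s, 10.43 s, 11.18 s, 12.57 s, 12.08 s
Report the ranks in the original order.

5, 5, 1, 2, 5, 3

Sorted (ascending): 10.43, 11.18, 12.08, 12.57, 12.57, 12.57
The 3 values of 12.57 occupy positions 4–6 → average rank 5.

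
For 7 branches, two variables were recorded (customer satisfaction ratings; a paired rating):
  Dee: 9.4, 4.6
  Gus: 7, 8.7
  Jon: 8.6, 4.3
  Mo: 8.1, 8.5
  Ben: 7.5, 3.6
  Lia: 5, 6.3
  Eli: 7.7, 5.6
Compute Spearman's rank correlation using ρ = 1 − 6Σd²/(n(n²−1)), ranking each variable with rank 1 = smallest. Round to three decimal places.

Ranks of variable 1: 7, 2, 6, 5, 3, 1, 4
Ranks of variable 2: 3, 7, 2, 6, 1, 5, 4
d = r₁ − r₂: 4, -5, 4, -1, 2, -4, 0
d²: 16, 25, 16, 1, 4, 16, 0; Σd² = 78
ρ = 1 − 6·78/(7·48) = 1 − 468/336 = -0.393

-0.393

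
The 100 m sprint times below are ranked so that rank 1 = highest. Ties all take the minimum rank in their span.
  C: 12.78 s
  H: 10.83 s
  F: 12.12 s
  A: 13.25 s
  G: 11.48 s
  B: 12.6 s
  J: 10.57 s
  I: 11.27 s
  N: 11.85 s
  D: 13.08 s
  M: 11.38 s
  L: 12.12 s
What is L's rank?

5

Sorted (descending): 13.25, 13.08, 12.78, 12.6, 12.12, 12.12, 11.85, 11.48, 11.38, 11.27, 10.83, 10.57
The 2 values of 12.12 occupy positions 5–6 → each gets rank 5.
L has value 12.12 s → rank 5.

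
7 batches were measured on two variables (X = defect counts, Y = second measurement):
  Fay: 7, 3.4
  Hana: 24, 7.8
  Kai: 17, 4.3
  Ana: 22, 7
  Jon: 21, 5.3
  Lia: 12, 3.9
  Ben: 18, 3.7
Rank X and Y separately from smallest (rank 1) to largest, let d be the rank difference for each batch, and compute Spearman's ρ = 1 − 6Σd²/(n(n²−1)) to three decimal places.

0.893

Ranks of variable 1: 1, 7, 3, 6, 5, 2, 4
Ranks of variable 2: 1, 7, 4, 6, 5, 3, 2
d = r₁ − r₂: 0, 0, -1, 0, 0, -1, 2
d²: 0, 0, 1, 0, 0, 1, 4; Σd² = 6
ρ = 1 − 6·6/(7·48) = 1 − 36/336 = 0.893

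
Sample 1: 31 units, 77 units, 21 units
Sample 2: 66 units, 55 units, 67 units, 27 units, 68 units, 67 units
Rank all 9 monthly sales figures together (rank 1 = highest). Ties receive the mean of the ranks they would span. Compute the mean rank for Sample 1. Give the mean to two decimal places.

Sorted (descending): 77, 68, 67, 67, 66, 55, 31, 27, 21
The 2 values of 67 occupy positions 3–4 → average rank (3+4)/2 = 3.5.
Sample 1 values → pooled ranks: 31→7, 77→1, 21→9
Mean rank = (7 + 1 + 9) / 3 = 5.67

5.67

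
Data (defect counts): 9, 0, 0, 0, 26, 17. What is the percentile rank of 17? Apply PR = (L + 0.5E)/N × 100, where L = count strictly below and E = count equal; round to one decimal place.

75.0

N = 6.
Strictly below 17: 4. Equal to 17: 1.
PR = (4 + 0.5·1)/6 × 100 = 75.0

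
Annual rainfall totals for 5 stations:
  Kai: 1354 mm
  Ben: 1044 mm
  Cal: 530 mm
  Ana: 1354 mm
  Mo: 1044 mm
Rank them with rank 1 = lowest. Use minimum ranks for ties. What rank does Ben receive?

Sorted (ascending): 530, 1044, 1044, 1354, 1354
The 2 values of 1044 occupy positions 2–3 → each gets rank 2.
The 2 values of 1354 occupy positions 4–5 → each gets rank 4.
Ben has value 1044 mm → rank 2.

2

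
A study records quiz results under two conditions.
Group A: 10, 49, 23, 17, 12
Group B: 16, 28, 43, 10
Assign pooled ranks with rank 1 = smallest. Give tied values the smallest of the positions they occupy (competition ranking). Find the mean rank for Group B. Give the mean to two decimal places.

Sorted (ascending): 10, 10, 12, 16, 17, 23, 28, 43, 49
The 2 values of 10 occupy positions 1–2 → each gets rank 1.
Group B values → pooled ranks: 16→4, 28→7, 43→8, 10→1
Mean rank = (4 + 7 + 8 + 1) / 4 = 5.00

5.00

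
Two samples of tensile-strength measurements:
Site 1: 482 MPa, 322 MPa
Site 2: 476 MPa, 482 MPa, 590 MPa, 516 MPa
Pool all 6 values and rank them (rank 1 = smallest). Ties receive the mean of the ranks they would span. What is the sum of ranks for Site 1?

Sorted (ascending): 322, 476, 482, 482, 516, 590
The 2 values of 482 occupy positions 3–4 → average rank (3+4)/2 = 3.5.
Site 1 values → pooled ranks: 482→3.5, 322→1
Rank sum = 3.5 + 1 = 4.5

4.5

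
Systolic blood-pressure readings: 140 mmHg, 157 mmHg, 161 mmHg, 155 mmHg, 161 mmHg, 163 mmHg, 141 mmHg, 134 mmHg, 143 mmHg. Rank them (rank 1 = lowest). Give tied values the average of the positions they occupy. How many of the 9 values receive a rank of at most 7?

Sorted (ascending): 134, 140, 141, 143, 155, 157, 161, 161, 163
The 2 values of 161 occupy positions 7–8 → average rank (7+8)/2 = 7.5.
Ranks ≤ 7: {1, 2, 3, 4, 5, 6} → 6 values.

6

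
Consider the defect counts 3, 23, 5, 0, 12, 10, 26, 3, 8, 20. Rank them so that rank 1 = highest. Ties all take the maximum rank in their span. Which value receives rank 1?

26

Sorted (descending): 26, 23, 20, 12, 10, 8, 5, 3, 3, 0
The 2 values of 3 occupy positions 8–9 → each gets rank 9.
Rank 1 → value 26.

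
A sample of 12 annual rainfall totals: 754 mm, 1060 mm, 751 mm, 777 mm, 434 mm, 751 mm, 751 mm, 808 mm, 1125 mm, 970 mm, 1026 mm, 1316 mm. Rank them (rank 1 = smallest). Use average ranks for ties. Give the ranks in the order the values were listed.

Sorted (ascending): 434, 751, 751, 751, 754, 777, 808, 970, 1026, 1060, 1125, 1316
The 3 values of 751 occupy positions 2–4 → average rank 3.

5, 10, 3, 6, 1, 3, 3, 7, 11, 8, 9, 12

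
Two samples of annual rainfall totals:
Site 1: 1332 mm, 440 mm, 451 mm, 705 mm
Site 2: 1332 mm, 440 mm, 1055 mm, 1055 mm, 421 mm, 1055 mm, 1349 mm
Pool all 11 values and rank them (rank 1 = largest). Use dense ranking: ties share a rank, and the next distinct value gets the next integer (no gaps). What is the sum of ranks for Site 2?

25

Sorted (descending): 1349, 1332, 1332, 1055, 1055, 1055, 705, 451, 440, 440, 421
The 2 values of 1332 share dense rank 2.
The 3 values of 1055 share dense rank 3.
The 2 values of 440 share dense rank 6.
Remaining distinct values take the next consecutive integers.
Site 2 values → pooled ranks: 1332→2, 440→6, 1055→3, 1055→3, 421→7, 1055→3, 1349→1
Rank sum = 2 + 6 + 3 + 3 + 7 + 3 + 1 = 25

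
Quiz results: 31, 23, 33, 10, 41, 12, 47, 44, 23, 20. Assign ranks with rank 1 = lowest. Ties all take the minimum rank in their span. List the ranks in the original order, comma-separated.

Sorted (ascending): 10, 12, 20, 23, 23, 31, 33, 41, 44, 47
The 2 values of 23 occupy positions 4–5 → each gets rank 4.

6, 4, 7, 1, 8, 2, 10, 9, 4, 3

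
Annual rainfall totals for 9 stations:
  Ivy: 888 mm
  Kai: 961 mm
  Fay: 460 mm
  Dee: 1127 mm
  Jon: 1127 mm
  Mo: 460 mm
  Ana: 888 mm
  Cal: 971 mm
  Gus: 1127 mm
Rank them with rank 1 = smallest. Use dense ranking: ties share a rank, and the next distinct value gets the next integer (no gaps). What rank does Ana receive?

2

Sorted (ascending): 460, 460, 888, 888, 961, 971, 1127, 1127, 1127
The 2 values of 460 share dense rank 1.
The 2 values of 888 share dense rank 2.
The 3 values of 1127 share dense rank 5.
Remaining distinct values take the next consecutive integers.
Ana has value 888 mm → rank 2.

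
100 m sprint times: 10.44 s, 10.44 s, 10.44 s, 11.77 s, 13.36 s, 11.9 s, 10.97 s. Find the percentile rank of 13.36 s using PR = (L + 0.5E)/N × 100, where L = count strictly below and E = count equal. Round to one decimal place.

N = 7.
Strictly below 13.36: 6. Equal to 13.36: 1.
PR = (6 + 0.5·1)/7 × 100 = 92.9

92.9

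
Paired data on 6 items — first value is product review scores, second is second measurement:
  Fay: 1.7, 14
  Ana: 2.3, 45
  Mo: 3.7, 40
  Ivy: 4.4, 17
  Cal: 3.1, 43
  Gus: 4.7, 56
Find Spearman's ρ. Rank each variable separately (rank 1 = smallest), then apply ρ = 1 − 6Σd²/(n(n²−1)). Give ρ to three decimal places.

Ranks of variable 1: 1, 2, 4, 5, 3, 6
Ranks of variable 2: 1, 5, 3, 2, 4, 6
d = r₁ − r₂: 0, -3, 1, 3, -1, 0
d²: 0, 9, 1, 9, 1, 0; Σd² = 20
ρ = 1 − 6·20/(6·35) = 1 − 120/210 = 0.429

0.429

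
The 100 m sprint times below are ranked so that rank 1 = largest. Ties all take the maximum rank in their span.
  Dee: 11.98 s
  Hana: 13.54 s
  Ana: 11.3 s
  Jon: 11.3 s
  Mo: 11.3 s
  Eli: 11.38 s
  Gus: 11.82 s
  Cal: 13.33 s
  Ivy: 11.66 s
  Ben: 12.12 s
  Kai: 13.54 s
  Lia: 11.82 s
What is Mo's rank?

Sorted (descending): 13.54, 13.54, 13.33, 12.12, 11.98, 11.82, 11.82, 11.66, 11.38, 11.3, 11.3, 11.3
The 2 values of 13.54 occupy positions 1–2 → each gets rank 2.
The 2 values of 11.82 occupy positions 6–7 → each gets rank 7.
The 3 values of 11.3 occupy positions 10–12 → each gets rank 12.
Mo has value 11.3 s → rank 12.

12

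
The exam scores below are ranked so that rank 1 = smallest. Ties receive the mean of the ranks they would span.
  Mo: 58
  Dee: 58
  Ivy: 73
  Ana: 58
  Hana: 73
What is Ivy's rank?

Sorted (ascending): 58, 58, 58, 73, 73
The 3 values of 58 occupy positions 1–3 → average rank 2.
The 2 values of 73 occupy positions 4–5 → average rank (4+5)/2 = 4.5.
Ivy has value 73 → rank 4.5.

4.5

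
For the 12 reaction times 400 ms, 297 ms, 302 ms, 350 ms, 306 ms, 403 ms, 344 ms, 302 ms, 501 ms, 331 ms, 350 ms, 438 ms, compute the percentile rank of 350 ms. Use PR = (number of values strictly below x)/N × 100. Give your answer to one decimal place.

N = 12.
Strictly below 350: 6. Equal to 350: 2.
PR = 6/12 × 100 = 50.0

50.0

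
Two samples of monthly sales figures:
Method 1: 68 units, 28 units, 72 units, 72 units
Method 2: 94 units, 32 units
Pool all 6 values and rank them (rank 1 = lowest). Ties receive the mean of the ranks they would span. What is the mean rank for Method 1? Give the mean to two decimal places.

Sorted (ascending): 28, 32, 68, 72, 72, 94
The 2 values of 72 occupy positions 4–5 → average rank (4+5)/2 = 4.5.
Method 1 values → pooled ranks: 68→3, 28→1, 72→4.5, 72→4.5
Mean rank = (3 + 1 + 4.5 + 4.5) / 4 = 3.25

3.25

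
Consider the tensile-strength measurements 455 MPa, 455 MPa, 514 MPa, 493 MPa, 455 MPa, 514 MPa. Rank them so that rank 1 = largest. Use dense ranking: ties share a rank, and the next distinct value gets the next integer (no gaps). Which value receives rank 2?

Sorted (descending): 514, 514, 493, 455, 455, 455
The 2 values of 514 share dense rank 1.
The 3 values of 455 share dense rank 3.
Remaining distinct values take the next consecutive integers.
Rank 2 → value 493.

493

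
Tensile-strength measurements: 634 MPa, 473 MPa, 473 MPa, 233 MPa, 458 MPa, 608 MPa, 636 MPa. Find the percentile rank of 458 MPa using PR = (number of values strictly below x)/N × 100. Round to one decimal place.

N = 7.
Strictly below 458: 1. Equal to 458: 1.
PR = 1/7 × 100 = 14.3

14.3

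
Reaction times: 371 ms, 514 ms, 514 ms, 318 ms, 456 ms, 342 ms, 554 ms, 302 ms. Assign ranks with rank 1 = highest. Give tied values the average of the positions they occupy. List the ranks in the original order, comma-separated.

5, 2.5, 2.5, 7, 4, 6, 1, 8

Sorted (descending): 554, 514, 514, 456, 371, 342, 318, 302
The 2 values of 514 occupy positions 2–3 → average rank (2+3)/2 = 2.5.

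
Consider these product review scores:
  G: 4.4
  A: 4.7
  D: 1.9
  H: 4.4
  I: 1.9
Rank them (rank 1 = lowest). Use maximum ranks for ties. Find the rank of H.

4

Sorted (ascending): 1.9, 1.9, 4.4, 4.4, 4.7
The 2 values of 1.9 occupy positions 1–2 → each gets rank 2.
The 2 values of 4.4 occupy positions 3–4 → each gets rank 4.
H has value 4.4 → rank 4.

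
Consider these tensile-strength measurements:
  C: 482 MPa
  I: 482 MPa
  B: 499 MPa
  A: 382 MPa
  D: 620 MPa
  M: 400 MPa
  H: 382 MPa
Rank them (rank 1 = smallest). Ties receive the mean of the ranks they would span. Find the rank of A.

Sorted (ascending): 382, 382, 400, 482, 482, 499, 620
The 2 values of 382 occupy positions 1–2 → average rank (1+2)/2 = 1.5.
The 2 values of 482 occupy positions 4–5 → average rank (4+5)/2 = 4.5.
A has value 382 MPa → rank 1.5.

1.5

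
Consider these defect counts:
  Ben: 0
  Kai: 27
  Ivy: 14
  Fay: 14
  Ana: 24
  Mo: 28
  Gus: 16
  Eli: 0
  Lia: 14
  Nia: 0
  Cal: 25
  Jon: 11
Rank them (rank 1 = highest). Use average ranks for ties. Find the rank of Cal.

3

Sorted (descending): 28, 27, 25, 24, 16, 14, 14, 14, 11, 0, 0, 0
The 3 values of 14 occupy positions 6–8 → average rank 7.
The 3 values of 0 occupy positions 10–12 → average rank 11.
Cal has value 25 → rank 3.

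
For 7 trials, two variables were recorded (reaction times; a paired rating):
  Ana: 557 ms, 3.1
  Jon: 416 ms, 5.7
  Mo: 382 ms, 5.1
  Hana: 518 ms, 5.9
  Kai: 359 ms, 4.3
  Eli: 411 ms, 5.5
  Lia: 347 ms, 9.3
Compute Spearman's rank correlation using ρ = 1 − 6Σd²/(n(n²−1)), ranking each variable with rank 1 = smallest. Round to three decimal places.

-0.286

Ranks of variable 1: 7, 5, 3, 6, 2, 4, 1
Ranks of variable 2: 1, 5, 3, 6, 2, 4, 7
d = r₁ − r₂: 6, 0, 0, 0, 0, 0, -6
d²: 36, 0, 0, 0, 0, 0, 36; Σd² = 72
ρ = 1 − 6·72/(7·48) = 1 − 432/336 = -0.286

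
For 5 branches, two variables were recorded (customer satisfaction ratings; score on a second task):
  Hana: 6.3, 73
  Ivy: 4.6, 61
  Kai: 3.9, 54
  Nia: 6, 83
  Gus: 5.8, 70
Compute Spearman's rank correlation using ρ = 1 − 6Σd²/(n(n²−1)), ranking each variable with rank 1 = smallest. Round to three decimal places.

0.900

Ranks of variable 1: 5, 2, 1, 4, 3
Ranks of variable 2: 4, 2, 1, 5, 3
d = r₁ − r₂: 1, 0, 0, -1, 0
d²: 1, 0, 0, 1, 0; Σd² = 2
ρ = 1 − 6·2/(5·24) = 1 − 12/120 = 0.900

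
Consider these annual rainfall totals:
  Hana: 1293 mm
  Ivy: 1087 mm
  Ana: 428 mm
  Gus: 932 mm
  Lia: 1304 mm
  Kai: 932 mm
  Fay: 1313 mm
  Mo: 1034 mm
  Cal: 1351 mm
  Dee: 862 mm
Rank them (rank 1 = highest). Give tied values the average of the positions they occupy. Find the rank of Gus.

Sorted (descending): 1351, 1313, 1304, 1293, 1087, 1034, 932, 932, 862, 428
The 2 values of 932 occupy positions 7–8 → average rank (7+8)/2 = 7.5.
Gus has value 932 mm → rank 7.5.

7.5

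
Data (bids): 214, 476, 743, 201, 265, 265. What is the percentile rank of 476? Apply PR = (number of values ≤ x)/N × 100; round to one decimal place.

N = 6.
Strictly below 476: 4. Equal to 476: 1.
PR = 5/6 × 100 = 83.3

83.3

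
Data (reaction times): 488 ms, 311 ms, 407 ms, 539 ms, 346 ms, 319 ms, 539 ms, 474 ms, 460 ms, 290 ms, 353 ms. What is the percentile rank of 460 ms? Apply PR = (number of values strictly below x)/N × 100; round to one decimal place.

N = 11.
Strictly below 460: 6. Equal to 460: 1.
PR = 6/11 × 100 = 54.5

54.5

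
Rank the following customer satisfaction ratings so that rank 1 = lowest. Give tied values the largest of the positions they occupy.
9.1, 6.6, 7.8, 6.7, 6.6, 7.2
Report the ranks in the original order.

Sorted (ascending): 6.6, 6.6, 6.7, 7.2, 7.8, 9.1
The 2 values of 6.6 occupy positions 1–2 → each gets rank 2.

6, 2, 5, 3, 2, 4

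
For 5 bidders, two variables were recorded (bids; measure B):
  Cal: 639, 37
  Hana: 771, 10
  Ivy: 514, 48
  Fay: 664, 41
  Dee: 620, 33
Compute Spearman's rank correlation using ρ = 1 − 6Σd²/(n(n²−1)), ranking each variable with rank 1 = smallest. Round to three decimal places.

-0.600

Ranks of variable 1: 3, 5, 1, 4, 2
Ranks of variable 2: 3, 1, 5, 4, 2
d = r₁ − r₂: 0, 4, -4, 0, 0
d²: 0, 16, 16, 0, 0; Σd² = 32
ρ = 1 − 6·32/(5·24) = 1 − 192/120 = -0.600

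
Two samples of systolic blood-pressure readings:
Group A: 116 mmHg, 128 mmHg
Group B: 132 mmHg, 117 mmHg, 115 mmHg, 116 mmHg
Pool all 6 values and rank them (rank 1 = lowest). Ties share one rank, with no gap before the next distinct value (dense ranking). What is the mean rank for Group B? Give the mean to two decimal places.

2.75

Sorted (ascending): 115, 116, 116, 117, 128, 132
The 2 values of 116 share dense rank 2.
Remaining distinct values take the next consecutive integers.
Group B values → pooled ranks: 132→5, 117→3, 115→1, 116→2
Mean rank = (5 + 3 + 1 + 2) / 4 = 2.75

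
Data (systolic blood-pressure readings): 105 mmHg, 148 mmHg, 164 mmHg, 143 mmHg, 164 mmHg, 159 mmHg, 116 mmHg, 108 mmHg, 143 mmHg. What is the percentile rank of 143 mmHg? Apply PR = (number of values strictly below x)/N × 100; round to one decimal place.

33.3

N = 9.
Strictly below 143: 3. Equal to 143: 2.
PR = 3/9 × 100 = 33.3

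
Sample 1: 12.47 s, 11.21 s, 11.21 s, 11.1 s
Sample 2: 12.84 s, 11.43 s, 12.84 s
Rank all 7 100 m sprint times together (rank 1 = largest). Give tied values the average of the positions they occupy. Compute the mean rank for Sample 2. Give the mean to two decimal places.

Sorted (descending): 12.84, 12.84, 12.47, 11.43, 11.21, 11.21, 11.1
The 2 values of 12.84 occupy positions 1–2 → average rank (1+2)/2 = 1.5.
The 2 values of 11.21 occupy positions 5–6 → average rank (5+6)/2 = 5.5.
Sample 2 values → pooled ranks: 12.84→1.5, 11.43→4, 12.84→1.5
Mean rank = (1.5 + 4 + 1.5) / 3 = 2.33

2.33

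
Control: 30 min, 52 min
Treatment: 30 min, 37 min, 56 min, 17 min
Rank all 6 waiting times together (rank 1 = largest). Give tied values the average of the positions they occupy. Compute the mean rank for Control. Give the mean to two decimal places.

Sorted (descending): 56, 52, 37, 30, 30, 17
The 2 values of 30 occupy positions 4–5 → average rank (4+5)/2 = 4.5.
Control values → pooled ranks: 30→4.5, 52→2
Mean rank = (4.5 + 2) / 2 = 3.25

3.25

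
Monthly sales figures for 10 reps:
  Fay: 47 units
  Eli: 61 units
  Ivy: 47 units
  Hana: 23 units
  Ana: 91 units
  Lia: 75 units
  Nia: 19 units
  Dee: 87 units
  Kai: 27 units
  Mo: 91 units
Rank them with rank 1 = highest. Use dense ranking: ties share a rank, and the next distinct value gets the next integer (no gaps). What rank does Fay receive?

Sorted (descending): 91, 91, 87, 75, 61, 47, 47, 27, 23, 19
The 2 values of 91 share dense rank 1.
The 2 values of 47 share dense rank 5.
Remaining distinct values take the next consecutive integers.
Fay has value 47 units → rank 5.

5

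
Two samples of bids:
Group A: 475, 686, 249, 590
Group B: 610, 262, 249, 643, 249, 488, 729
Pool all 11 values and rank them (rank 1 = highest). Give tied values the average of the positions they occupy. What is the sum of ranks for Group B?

42

Sorted (descending): 729, 686, 643, 610, 590, 488, 475, 262, 249, 249, 249
The 3 values of 249 occupy positions 9–11 → average rank 10.
Group B values → pooled ranks: 610→4, 262→8, 249→10, 643→3, 249→10, 488→6, 729→1
Rank sum = 4 + 8 + 10 + 3 + 10 + 6 + 1 = 42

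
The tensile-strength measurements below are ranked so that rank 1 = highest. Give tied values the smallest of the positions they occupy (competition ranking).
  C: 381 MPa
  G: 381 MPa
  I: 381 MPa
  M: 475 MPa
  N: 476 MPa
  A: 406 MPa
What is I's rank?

Sorted (descending): 476, 475, 406, 381, 381, 381
The 3 values of 381 occupy positions 4–6 → each gets rank 4.
I has value 381 MPa → rank 4.

4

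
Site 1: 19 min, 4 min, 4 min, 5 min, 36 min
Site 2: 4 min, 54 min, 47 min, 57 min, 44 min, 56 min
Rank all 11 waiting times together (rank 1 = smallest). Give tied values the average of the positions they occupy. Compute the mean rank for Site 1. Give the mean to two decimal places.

3.80

Sorted (ascending): 4, 4, 4, 5, 19, 36, 44, 47, 54, 56, 57
The 3 values of 4 occupy positions 1–3 → average rank 2.
Site 1 values → pooled ranks: 19→5, 4→2, 4→2, 5→4, 36→6
Mean rank = (5 + 2 + 2 + 4 + 6) / 5 = 3.80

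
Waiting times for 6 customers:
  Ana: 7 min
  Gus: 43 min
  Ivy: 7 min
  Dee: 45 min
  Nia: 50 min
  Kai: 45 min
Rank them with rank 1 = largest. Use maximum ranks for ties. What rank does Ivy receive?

Sorted (descending): 50, 45, 45, 43, 7, 7
The 2 values of 45 occupy positions 2–3 → each gets rank 3.
The 2 values of 7 occupy positions 5–6 → each gets rank 6.
Ivy has value 7 min → rank 6.

6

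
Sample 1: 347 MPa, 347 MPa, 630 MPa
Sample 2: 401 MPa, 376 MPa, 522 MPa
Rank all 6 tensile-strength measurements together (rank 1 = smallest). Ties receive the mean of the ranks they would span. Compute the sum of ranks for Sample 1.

Sorted (ascending): 347, 347, 376, 401, 522, 630
The 2 values of 347 occupy positions 1–2 → average rank (1+2)/2 = 1.5.
Sample 1 values → pooled ranks: 347→1.5, 347→1.5, 630→6
Rank sum = 1.5 + 1.5 + 6 = 9

9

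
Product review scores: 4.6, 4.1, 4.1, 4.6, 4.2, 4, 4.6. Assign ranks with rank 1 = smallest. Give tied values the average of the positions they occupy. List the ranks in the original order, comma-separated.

6, 2.5, 2.5, 6, 4, 1, 6

Sorted (ascending): 4, 4.1, 4.1, 4.2, 4.6, 4.6, 4.6
The 2 values of 4.1 occupy positions 2–3 → average rank (2+3)/2 = 2.5.
The 3 values of 4.6 occupy positions 5–7 → average rank 6.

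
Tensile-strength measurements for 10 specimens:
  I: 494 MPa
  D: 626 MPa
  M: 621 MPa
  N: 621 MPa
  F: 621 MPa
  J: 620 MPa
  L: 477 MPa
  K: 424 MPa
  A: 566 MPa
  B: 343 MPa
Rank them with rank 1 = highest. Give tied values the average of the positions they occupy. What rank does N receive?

3

Sorted (descending): 626, 621, 621, 621, 620, 566, 494, 477, 424, 343
The 3 values of 621 occupy positions 2–4 → average rank 3.
N has value 621 MPa → rank 3.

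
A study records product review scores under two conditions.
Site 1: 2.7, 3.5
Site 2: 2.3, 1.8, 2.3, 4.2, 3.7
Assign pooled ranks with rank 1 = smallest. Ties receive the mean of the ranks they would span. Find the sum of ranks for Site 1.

9

Sorted (ascending): 1.8, 2.3, 2.3, 2.7, 3.5, 3.7, 4.2
The 2 values of 2.3 occupy positions 2–3 → average rank (2+3)/2 = 2.5.
Site 1 values → pooled ranks: 2.7→4, 3.5→5
Rank sum = 4 + 5 = 9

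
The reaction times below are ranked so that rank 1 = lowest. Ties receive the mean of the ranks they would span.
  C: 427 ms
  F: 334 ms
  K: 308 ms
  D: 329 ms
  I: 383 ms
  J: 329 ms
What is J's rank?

Sorted (ascending): 308, 329, 329, 334, 383, 427
The 2 values of 329 occupy positions 2–3 → average rank (2+3)/2 = 2.5.
J has value 329 ms → rank 2.5.

2.5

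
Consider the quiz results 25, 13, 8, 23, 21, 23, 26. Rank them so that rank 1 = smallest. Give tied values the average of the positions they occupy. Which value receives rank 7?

26

Sorted (ascending): 8, 13, 21, 23, 23, 25, 26
The 2 values of 23 occupy positions 4–5 → average rank (4+5)/2 = 4.5.
Rank 7 → value 26.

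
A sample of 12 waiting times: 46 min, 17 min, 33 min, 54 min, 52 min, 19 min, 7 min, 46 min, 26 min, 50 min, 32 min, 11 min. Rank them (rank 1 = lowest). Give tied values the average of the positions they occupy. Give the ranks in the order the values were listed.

Sorted (ascending): 7, 11, 17, 19, 26, 32, 33, 46, 46, 50, 52, 54
The 2 values of 46 occupy positions 8–9 → average rank (8+9)/2 = 8.5.

8.5, 3, 7, 12, 11, 4, 1, 8.5, 5, 10, 6, 2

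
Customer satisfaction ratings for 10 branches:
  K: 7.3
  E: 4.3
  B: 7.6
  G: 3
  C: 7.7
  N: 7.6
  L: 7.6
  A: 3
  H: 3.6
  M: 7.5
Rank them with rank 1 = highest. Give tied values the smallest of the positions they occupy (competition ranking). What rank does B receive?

2

Sorted (descending): 7.7, 7.6, 7.6, 7.6, 7.5, 7.3, 4.3, 3.6, 3, 3
The 3 values of 7.6 occupy positions 2–4 → each gets rank 2.
The 2 values of 3 occupy positions 9–10 → each gets rank 9.
B has value 7.6 → rank 2.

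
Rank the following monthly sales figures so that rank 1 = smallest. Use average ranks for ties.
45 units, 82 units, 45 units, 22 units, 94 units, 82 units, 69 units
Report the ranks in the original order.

Sorted (ascending): 22, 45, 45, 69, 82, 82, 94
The 2 values of 45 occupy positions 2–3 → average rank (2+3)/2 = 2.5.
The 2 values of 82 occupy positions 5–6 → average rank (5+6)/2 = 5.5.

2.5, 5.5, 2.5, 1, 7, 5.5, 4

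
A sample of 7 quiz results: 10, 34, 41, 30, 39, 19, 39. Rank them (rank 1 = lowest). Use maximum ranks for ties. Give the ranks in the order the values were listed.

1, 4, 7, 3, 6, 2, 6

Sorted (ascending): 10, 19, 30, 34, 39, 39, 41
The 2 values of 39 occupy positions 5–6 → each gets rank 6.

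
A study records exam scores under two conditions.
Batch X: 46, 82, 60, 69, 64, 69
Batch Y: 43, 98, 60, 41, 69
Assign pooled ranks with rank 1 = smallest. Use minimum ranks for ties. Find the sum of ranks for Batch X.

37

Sorted (ascending): 41, 43, 46, 60, 60, 64, 69, 69, 69, 82, 98
The 2 values of 60 occupy positions 4–5 → each gets rank 4.
The 3 values of 69 occupy positions 7–9 → each gets rank 7.
Batch X values → pooled ranks: 46→3, 82→10, 60→4, 69→7, 64→6, 69→7
Rank sum = 3 + 10 + 4 + 7 + 6 + 7 = 37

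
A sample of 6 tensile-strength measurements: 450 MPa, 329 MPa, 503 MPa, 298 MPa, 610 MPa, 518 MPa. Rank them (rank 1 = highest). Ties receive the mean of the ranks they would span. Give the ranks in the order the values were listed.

4, 5, 3, 6, 1, 2

Sorted (descending): 610, 518, 503, 450, 329, 298
No ties — each value takes its position as its rank.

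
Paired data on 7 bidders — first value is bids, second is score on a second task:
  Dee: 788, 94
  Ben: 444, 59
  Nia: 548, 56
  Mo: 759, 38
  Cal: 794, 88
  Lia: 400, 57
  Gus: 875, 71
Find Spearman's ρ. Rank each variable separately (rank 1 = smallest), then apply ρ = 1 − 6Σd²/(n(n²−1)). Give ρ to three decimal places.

Ranks of variable 1: 5, 2, 3, 4, 6, 1, 7
Ranks of variable 2: 7, 4, 2, 1, 6, 3, 5
d = r₁ − r₂: -2, -2, 1, 3, 0, -2, 2
d²: 4, 4, 1, 9, 0, 4, 4; Σd² = 26
ρ = 1 − 6·26/(7·48) = 1 − 156/336 = 0.536

0.536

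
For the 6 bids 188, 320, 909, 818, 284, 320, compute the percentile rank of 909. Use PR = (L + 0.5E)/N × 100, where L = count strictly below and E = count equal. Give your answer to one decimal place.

91.7

N = 6.
Strictly below 909: 5. Equal to 909: 1.
PR = (5 + 0.5·1)/6 × 100 = 91.7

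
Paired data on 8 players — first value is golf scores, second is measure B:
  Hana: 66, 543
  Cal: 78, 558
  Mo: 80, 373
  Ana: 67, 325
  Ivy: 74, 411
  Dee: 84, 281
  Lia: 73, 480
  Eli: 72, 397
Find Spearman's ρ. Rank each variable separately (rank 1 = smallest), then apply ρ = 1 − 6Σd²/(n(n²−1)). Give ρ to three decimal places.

-0.310

Ranks of variable 1: 1, 6, 7, 2, 5, 8, 4, 3
Ranks of variable 2: 7, 8, 3, 2, 5, 1, 6, 4
d = r₁ − r₂: -6, -2, 4, 0, 0, 7, -2, -1
d²: 36, 4, 16, 0, 0, 49, 4, 1; Σd² = 110
ρ = 1 − 6·110/(8·63) = 1 − 660/504 = -0.310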